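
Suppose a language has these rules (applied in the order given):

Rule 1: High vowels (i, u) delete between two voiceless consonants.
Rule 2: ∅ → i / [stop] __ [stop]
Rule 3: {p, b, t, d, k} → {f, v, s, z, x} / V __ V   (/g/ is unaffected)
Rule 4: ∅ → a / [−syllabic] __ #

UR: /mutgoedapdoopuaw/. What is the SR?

Rule 1 (high vowel syncope): no segment meets the environment; /mutgoedapdoopuaw/ is unchanged.
Rule 2 (stop-cluster i-epenthesis): /t/ and /g/ form a stop–stop cluster, so [i] is inserted between them. /p/ and /d/ form a stop–stop cluster, so [i] is inserted between them. /mutgoedapdoopuaw/ → mutigoedapidoopuaw.
Rule 3 (intervocalic spirantization): /t/ is a stop between vowels /u/ and /i/, so it spirantizes to the fricative [s]. /d/ is a stop between vowels /e/ and /a/, so it spirantizes to the fricative [z]. /p/ is a stop between vowels /a/ and /i/, so it spirantizes to the fricative [f]. /d/ is a stop between vowels /i/ and /o/, so it spirantizes to the fricative [z]. /p/ is a stop between vowels /o/ and /u/, so it spirantizes to the fricative [f]. /mutigoedapidoopuaw/ → musigoezafizoofuaw.
Rule 4 (final a-epenthesis): the form ends in the consonant /w/, so [a] is inserted word-finally. /musigoezafizoofuaw/ → musigoezafizoofuawa.

musigoezafizoofuawa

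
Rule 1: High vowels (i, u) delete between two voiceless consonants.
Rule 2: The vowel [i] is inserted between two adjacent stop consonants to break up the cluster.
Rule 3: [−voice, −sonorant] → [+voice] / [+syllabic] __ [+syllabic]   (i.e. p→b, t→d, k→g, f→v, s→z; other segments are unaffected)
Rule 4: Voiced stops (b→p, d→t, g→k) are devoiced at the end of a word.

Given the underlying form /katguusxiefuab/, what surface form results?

kadiguusxievuap

Rule 1 (high vowel syncope): no segment meets the environment; /katguusxiefuab/ is unchanged.
Rule 2 (stop-cluster i-epenthesis): /t/ and /g/ form a stop–stop cluster, so [i] is inserted between them. /katguusxiefuab/ → katiguusxiefuab.
Rule 3 (intervocalic voicing): /t/ is a voiceless obstruent between vowels /a/ and /i/, so it voices to [d]. /f/ is a voiceless obstruent between vowels /e/ and /u/, so it voices to [v]. /katiguusxiefuab/ → kadiguusxievuab.
Rule 4 (final devoicing): /b/ is a voiced stop in word-final position, so it devoices to [p]. /kadiguusxievuab/ → kadiguusxievuap.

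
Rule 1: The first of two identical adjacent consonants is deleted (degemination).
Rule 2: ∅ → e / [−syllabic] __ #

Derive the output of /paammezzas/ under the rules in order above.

paamezase

Rule 1 (degemination): /mm/ is a geminate; the first /m/ deletes. /zz/ is a geminate; the first /z/ deletes. /paammezzas/ → paamezas.
Rule 2 (final e-epenthesis): the form ends in the consonant /s/, so [e] is inserted word-finally. /paamezas/ → paamezase.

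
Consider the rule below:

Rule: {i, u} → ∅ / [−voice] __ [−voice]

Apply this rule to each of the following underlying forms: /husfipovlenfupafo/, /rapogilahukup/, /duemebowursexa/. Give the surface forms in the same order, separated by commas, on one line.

hsfpovlenfpafo, rapogilahkp, duemebowursexa

/husfipovlenfupafo/: /u/ is a high vowel flanked by voiceless consonants /h/ and /s/, so it deletes. /i/ is a high vowel flanked by voiceless consonants /f/ and /p/, so it deletes. /u/ is a high vowel flanked by voiceless consonants /f/ and /p/, so it deletes. → [hsfpovlenfpafo].
/rapogilahukup/: /u/ is a high vowel flanked by voiceless consonants /h/ and /k/, so it deletes. /u/ is a high vowel flanked by voiceless consonants /k/ and /p/, so it deletes. → [rapogilahkp].
/duemebowursexa/: the rule's environment is not met; surfaces unchanged as [duemebowursexa].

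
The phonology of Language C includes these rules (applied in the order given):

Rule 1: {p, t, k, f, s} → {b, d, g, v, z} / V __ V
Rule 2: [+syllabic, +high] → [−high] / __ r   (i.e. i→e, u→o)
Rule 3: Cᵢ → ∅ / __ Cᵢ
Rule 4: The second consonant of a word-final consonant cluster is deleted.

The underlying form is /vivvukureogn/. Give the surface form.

vivugoreog

Rule 1 (intervocalic voicing): /k/ is a voiceless obstruent between vowels /u/ and /u/, so it voices to [g]. /vivvukureogn/ → vivvugureogn.
Rule 2 (pre-rhotic lowering): /u/ is a high vowel immediately before /r/, so it lowers to [o]. /vivvugureogn/ → vivvugoreogn.
Rule 3 (degemination): /vv/ is a geminate; the first /v/ deletes. /vivvugoreogn/ → vivugoreogn.
Rule 4 (final cluster simplification): /n/ is the second consonant of a word-final cluster /gn/, so it deletes. /vivugoreogn/ → vivugoreog.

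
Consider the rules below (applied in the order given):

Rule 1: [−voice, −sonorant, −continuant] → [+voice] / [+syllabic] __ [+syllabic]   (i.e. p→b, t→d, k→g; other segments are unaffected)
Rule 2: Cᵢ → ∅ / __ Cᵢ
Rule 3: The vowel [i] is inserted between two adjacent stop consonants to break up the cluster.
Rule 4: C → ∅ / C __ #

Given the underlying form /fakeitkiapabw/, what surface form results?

fageitikiabab

Rule 1 (intervocalic voicing): /k/ is a voiceless stop between vowels /a/ and /e/, so it voices to [g]. /p/ is a voiceless stop between vowels /a/ and /a/, so it voices to [b]. /fakeitkiapabw/ → fageitkiababw.
Rule 2 (degemination): no segment meets the environment; /fageitkiababw/ is unchanged.
Rule 3 (stop-cluster i-epenthesis): /t/ and /k/ form a stop–stop cluster, so [i] is inserted between them. /fageitkiababw/ → fageitikiababw.
Rule 4 (final cluster simplification): /w/ is the second consonant of a word-final cluster /bw/, so it deletes. /fageitikiababw/ → fageitikiabab.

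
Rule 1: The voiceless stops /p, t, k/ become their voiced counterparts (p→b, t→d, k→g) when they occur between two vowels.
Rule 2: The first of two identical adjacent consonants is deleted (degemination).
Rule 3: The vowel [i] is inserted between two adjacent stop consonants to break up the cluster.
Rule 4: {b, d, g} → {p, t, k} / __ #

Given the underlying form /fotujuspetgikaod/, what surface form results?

fodujuspetigigaot

Rule 1 (intervocalic voicing): /t/ is a voiceless stop between vowels /o/ and /u/, so it voices to [d]. /k/ is a voiceless stop between vowels /i/ and /a/, so it voices to [g]. /fotujuspetgikaod/ → fodujuspetgigaod.
Rule 2 (degemination): no segment meets the environment; /fodujuspetgigaod/ is unchanged.
Rule 3 (stop-cluster i-epenthesis): /t/ and /g/ form a stop–stop cluster, so [i] is inserted between them. /fodujuspetgigaod/ → fodujuspetigigaod.
Rule 4 (final devoicing): /d/ is a voiced stop in word-final position, so it devoices to [t]. /fodujuspetigigaod/ → fodujuspetigigaot.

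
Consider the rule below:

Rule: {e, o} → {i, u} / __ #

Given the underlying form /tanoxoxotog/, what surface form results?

No segment of /tanoxoxotog/ meets the structural description of the rule, so the form surfaces unchanged.

tanoxoxotog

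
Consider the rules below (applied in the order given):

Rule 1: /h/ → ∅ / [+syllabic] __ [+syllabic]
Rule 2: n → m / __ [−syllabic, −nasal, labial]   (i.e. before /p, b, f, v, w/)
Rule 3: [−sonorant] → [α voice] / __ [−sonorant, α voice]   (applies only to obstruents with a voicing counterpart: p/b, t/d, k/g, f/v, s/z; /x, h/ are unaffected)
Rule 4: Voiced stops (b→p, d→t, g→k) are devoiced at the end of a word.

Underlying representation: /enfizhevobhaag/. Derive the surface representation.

emfishevophaak

Rule 1 (intervocalic h-deletion): no segment meets the environment; /enfizhevobhaag/ is unchanged.
Rule 2 (nasal place assimilation): /n/ precedes the labial consonant /f/, so it assimilates in place to [m]. /enfizhevobhaag/ → emfizhevobhaag.
Rule 3 (regressive voicing assimilation): /z/ precedes the voiceless obstruent /h/, so it devoices to [s] by assimilation. /b/ precedes the voiceless obstruent /h/, so it devoices to [p] by assimilation. /emfizhevobhaag/ → emfishevophaag.
Rule 4 (final devoicing): /g/ is a voiced stop in word-final position, so it devoices to [k]. /emfishevophaag/ → emfishevophaak.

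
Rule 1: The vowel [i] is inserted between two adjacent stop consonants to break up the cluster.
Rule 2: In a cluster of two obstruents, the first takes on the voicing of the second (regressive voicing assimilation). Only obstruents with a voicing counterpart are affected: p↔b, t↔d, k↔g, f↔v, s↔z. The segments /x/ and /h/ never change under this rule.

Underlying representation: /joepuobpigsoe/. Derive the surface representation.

Rule 1 (stop-cluster i-epenthesis): /b/ and /p/ form a stop–stop cluster, so [i] is inserted between them. /joepuobpigsoe/ → joepuobipigsoe.
Rule 2 (regressive voicing assimilation): /g/ precedes the voiceless obstruent /s/, so it devoices to [k] by assimilation. /joepuobipigsoe/ → joepuobipiksoe.

joepuobipiksoe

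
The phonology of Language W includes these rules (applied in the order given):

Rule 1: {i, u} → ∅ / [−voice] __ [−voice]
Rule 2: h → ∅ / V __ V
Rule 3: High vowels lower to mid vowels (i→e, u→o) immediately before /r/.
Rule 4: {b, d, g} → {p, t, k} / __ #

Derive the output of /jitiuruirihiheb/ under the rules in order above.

Rule 1 (high vowel syncope): /i/ is a high vowel flanked by voiceless consonants /h/ and /h/, so it deletes. /jitiuruirihiheb/ → jitiuruirihheb.
Rule 2 (intervocalic h-deletion): no segment meets the environment; /jitiuruirihheb/ is unchanged.
Rule 3 (pre-rhotic lowering): /u/ is a high vowel immediately before /r/, so it lowers to [o]. /i/ is a high vowel immediately before /r/, so it lowers to [e]. /jitiuruirihheb/ → jitioruerihheb.
Rule 4 (final devoicing): /b/ is a voiced stop in word-final position, so it devoices to [p]. /jitioruerihheb/ → jitioruerihhep.

jitioruerihhep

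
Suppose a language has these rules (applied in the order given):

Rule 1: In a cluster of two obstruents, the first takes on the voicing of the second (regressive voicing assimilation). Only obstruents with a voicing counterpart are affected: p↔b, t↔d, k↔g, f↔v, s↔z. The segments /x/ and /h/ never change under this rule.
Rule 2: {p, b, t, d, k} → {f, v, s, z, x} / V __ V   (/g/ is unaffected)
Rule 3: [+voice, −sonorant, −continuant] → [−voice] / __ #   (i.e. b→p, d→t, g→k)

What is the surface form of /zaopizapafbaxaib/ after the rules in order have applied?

zaofizafavbaxaip

Rule 1 (regressive voicing assimilation): /f/ precedes the voiced obstruent /b/, so it voices to [v] by assimilation. /zaopizapafbaxaib/ → zaopizapavbaxaib.
Rule 2 (intervocalic spirantization): /p/ is a stop between vowels /o/ and /i/, so it spirantizes to the fricative [f]. /p/ is a stop between vowels /a/ and /a/, so it spirantizes to the fricative [f]. /zaopizapavbaxaib/ → zaofizafavbaxaib.
Rule 3 (final devoicing): /b/ is a voiced stop in word-final position, so it devoices to [p]. /zaofizafavbaxaib/ → zaofizafavbaxaip.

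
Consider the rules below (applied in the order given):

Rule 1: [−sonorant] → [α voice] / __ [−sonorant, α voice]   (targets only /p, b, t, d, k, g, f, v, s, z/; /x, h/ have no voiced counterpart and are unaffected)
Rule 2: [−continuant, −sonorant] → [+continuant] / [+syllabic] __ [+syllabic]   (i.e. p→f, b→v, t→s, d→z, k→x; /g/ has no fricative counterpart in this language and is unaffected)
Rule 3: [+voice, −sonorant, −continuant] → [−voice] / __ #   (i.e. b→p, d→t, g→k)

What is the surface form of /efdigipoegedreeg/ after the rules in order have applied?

Rule 1 (regressive voicing assimilation): /f/ precedes the voiced obstruent /d/, so it voices to [v] by assimilation. /efdigipoegedreeg/ → evdigipoegedreeg.
Rule 2 (intervocalic spirantization): /p/ is a stop between vowels /i/ and /o/, so it spirantizes to the fricative [f]. /evdigipoegedreeg/ → evdigifoegedreeg.
Rule 3 (final devoicing): /g/ is a voiced stop in word-final position, so it devoices to [k]. /evdigifoegedreeg/ → evdigifoegedreek.

evdigifoegedreek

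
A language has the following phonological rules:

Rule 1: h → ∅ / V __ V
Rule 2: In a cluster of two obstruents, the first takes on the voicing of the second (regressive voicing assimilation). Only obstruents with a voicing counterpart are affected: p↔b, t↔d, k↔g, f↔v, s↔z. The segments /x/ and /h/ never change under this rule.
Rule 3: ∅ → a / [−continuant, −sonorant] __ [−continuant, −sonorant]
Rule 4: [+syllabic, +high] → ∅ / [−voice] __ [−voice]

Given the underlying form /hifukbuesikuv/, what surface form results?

Rule 1 (intervocalic h-deletion): no segment meets the environment; /hifukbuesikuv/ is unchanged.
Rule 2 (regressive voicing assimilation): /k/ precedes the voiced obstruent /b/, so it voices to [g] by assimilation. /hifukbuesikuv/ → hifugbuesikuv.
Rule 3 (stop-cluster a-epenthesis): /g/ and /b/ form a stop–stop cluster, so [a] is inserted between them. /hifugbuesikuv/ → hifugabuesikuv.
Rule 4 (high vowel syncope): /i/ is a high vowel flanked by voiceless consonants /h/ and /f/, so it deletes. /i/ is a high vowel flanked by voiceless consonants /s/ and /k/, so it deletes. /hifugabuesikuv/ → hfugabueskuv.

hfugabueskuv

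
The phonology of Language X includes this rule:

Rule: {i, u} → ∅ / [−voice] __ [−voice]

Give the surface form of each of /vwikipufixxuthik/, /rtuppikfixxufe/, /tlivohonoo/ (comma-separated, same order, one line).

/vwikipufixxuthik/: /i/ is a high vowel flanked by voiceless consonants /k/ and /p/, so it deletes. /u/ is a high vowel flanked by voiceless consonants /p/ and /f/, so it deletes. /i/ is a high vowel flanked by voiceless consonants /f/ and /x/, so it deletes. /u/ is a high vowel flanked by voiceless consonants /x/ and /t/, so it deletes. /i/ is a high vowel flanked by voiceless consonants /h/ and /k/, so it deletes. → [vwikpfxxthk].
/rtuppikfixxufe/: /u/ is a high vowel flanked by voiceless consonants /t/ and /p/, so it deletes. /i/ is a high vowel flanked by voiceless consonants /p/ and /k/, so it deletes. /i/ is a high vowel flanked by voiceless consonants /f/ and /x/, so it deletes. /u/ is a high vowel flanked by voiceless consonants /x/ and /f/, so it deletes. → [rtppkfxxfe].
/tlivohonoo/: the rule's environment is not met; surfaces unchanged as [tlivohonoo].

vwikpfxxthk, rtppkfxxfe, tlivohonoo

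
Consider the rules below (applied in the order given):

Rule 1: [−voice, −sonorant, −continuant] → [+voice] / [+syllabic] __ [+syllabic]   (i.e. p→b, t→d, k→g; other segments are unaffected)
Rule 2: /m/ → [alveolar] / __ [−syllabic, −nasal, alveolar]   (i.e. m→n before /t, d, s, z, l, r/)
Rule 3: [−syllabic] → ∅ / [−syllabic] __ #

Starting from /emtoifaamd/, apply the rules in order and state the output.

entoifaan

Rule 1 (intervocalic voicing): no segment meets the environment; /emtoifaamd/ is unchanged.
Rule 2 (nasal place assimilation): /m/ precedes the alveolar consonant /t/, so it assimilates in place to [n]. /m/ precedes the alveolar consonant /d/, so it assimilates in place to [n]. /emtoifaamd/ → entoifaand.
Rule 3 (final cluster simplification): /d/ is the second consonant of a word-final cluster /nd/, so it deletes. /entoifaand/ → entoifaan.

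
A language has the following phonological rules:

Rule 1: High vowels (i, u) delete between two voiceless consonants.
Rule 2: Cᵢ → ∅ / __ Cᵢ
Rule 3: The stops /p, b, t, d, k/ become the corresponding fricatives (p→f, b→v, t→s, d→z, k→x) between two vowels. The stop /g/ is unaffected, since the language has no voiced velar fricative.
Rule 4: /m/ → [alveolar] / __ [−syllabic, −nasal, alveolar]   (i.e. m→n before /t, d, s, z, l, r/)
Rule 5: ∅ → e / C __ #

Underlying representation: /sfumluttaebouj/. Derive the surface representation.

sfunlusaevouje

Rule 1 (high vowel syncope): no segment meets the environment; /sfumluttaebouj/ is unchanged.
Rule 2 (degemination): /tt/ is a geminate; the first /t/ deletes. /sfumluttaebouj/ → sfumlutaebouj.
Rule 3 (intervocalic spirantization): /t/ is a stop between vowels /u/ and /a/, so it spirantizes to the fricative [s]. /b/ is a stop between vowels /e/ and /o/, so it spirantizes to the fricative [v]. /sfumlutaebouj/ → sfumlusaevouj.
Rule 4 (nasal place assimilation): /m/ precedes the alveolar consonant /l/, so it assimilates in place to [n]. /sfumlusaevouj/ → sfunlusaevouj.
Rule 5 (final e-epenthesis): the form ends in the consonant /j/, so [e] is inserted word-finally. /sfunlusaevouj/ → sfunlusaevouje.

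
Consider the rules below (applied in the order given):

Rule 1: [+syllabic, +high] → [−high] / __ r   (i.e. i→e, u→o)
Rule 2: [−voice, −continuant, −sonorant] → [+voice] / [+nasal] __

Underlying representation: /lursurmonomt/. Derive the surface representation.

Rule 1 (pre-rhotic lowering): /u/ is a high vowel immediately before /r/, so it lowers to [o]. /u/ is a high vowel immediately before /r/, so it lowers to [o]. /lursurmonomt/ → lorsormonomt.
Rule 2 (post-nasal voicing): /t/ is a voiceless stop immediately after the nasal /m/, so it voices to [d]. /lorsormonomt/ → lorsormonomd.

lorsormonomd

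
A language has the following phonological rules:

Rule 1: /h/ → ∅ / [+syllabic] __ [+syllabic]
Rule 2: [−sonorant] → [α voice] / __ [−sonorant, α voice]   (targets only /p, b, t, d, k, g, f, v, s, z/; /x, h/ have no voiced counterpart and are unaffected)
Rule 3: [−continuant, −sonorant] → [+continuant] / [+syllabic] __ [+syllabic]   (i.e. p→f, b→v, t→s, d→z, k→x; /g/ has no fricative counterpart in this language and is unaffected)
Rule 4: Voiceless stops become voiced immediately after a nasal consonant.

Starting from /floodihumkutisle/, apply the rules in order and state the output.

Rule 1 (intervocalic h-deletion): /h/ occurs between vowels /i/ and /u/, so it deletes. /floodihumkutisle/ → floodiumkutisle.
Rule 2 (regressive voicing assimilation): no segment meets the environment; /floodiumkutisle/ is unchanged.
Rule 3 (intervocalic spirantization): /d/ is a stop between vowels /o/ and /i/, so it spirantizes to the fricative [z]. /t/ is a stop between vowels /u/ and /i/, so it spirantizes to the fricative [s]. /floodiumkutisle/ → flooziumkusisle.
Rule 4 (post-nasal voicing): /k/ is a voiceless stop immediately after the nasal /m/, so it voices to [g]. /flooziumkusisle/ → flooziumgusisle.

flooziumgusisle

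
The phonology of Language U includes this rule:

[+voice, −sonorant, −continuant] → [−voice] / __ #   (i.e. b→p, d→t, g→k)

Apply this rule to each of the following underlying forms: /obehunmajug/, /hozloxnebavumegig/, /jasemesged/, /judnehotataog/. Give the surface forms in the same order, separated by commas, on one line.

/obehunmajug/: /g/ is a voiced stop in word-final position, so it devoices to [k]. → [obehunmajuk].
/hozloxnebavumegig/: /g/ is a voiced stop in word-final position, so it devoices to [k]. → [hozloxnebavumegik].
/jasemesged/: /d/ is a voiced stop in word-final position, so it devoices to [t]. → [jasemesget].
/judnehotataog/: /g/ is a voiced stop in word-final position, so it devoices to [k]. → [judnehotataok].

obehunmajuk, hozloxnebavumegik, jasemesget, judnehotataok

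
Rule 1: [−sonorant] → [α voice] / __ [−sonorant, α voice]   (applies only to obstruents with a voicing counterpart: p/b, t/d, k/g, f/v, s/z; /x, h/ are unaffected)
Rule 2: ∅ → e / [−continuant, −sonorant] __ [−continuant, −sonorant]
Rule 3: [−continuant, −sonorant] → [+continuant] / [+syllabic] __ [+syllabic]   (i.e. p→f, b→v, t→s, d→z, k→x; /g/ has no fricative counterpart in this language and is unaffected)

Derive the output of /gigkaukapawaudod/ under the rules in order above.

gixexauxafawauzod

Rule 1 (regressive voicing assimilation): /g/ precedes the voiceless obstruent /k/, so it devoices to [k] by assimilation. /gigkaukapawaudod/ → gikkaukapawaudod.
Rule 2 (stop-cluster e-epenthesis): /k/ and /k/ form a stop–stop cluster, so [e] is inserted between them. /gikkaukapawaudod/ → gikekaukapawaudod.
Rule 3 (intervocalic spirantization): /k/ is a stop between vowels /i/ and /e/, so it spirantizes to the fricative [x]. /k/ is a stop between vowels /e/ and /a/, so it spirantizes to the fricative [x]. /k/ is a stop between vowels /u/ and /a/, so it spirantizes to the fricative [x]. /p/ is a stop between vowels /a/ and /a/, so it spirantizes to the fricative [f]. /d/ is a stop between vowels /u/ and /o/, so it spirantizes to the fricative [z]. /gikekaukapawaudod/ → gixexauxafawauzod.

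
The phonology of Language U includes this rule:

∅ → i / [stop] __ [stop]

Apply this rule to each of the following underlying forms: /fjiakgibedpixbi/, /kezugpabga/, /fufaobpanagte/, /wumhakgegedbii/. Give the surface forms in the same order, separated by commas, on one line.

/fjiakgibedpixbi/: /k/ and /g/ form a stop–stop cluster, so [i] is inserted between them. /d/ and /p/ form a stop–stop cluster, so [i] is inserted between them. → [fjiakigibedipixbi].
/kezugpabga/: /g/ and /p/ form a stop–stop cluster, so [i] is inserted between them. /b/ and /g/ form a stop–stop cluster, so [i] is inserted between them. → [kezugipabiga].
/fufaobpanagte/: /b/ and /p/ form a stop–stop cluster, so [i] is inserted between them. /g/ and /t/ form a stop–stop cluster, so [i] is inserted between them. → [fufaobipanagite].
/wumhakgegedbii/: /k/ and /g/ form a stop–stop cluster, so [i] is inserted between them. /d/ and /b/ form a stop–stop cluster, so [i] is inserted between them. → [wumhakigegedibii].

fjiakigibedipixbi, kezugipabiga, fufaobipanagite, wumhakigegedibii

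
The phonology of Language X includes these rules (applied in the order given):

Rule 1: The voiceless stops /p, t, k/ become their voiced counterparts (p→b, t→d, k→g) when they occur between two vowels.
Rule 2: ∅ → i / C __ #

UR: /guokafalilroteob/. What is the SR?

guogafalilrodeobi

Rule 1 (intervocalic voicing): /k/ is a voiceless stop between vowels /o/ and /a/, so it voices to [g]. /t/ is a voiceless stop between vowels /o/ and /e/, so it voices to [d]. /guokafalilroteob/ → guogafalilrodeob.
Rule 2 (final i-epenthesis): the form ends in the consonant /b/, so [i] is inserted word-finally. /guogafalilrodeob/ → guogafalilrodeobi.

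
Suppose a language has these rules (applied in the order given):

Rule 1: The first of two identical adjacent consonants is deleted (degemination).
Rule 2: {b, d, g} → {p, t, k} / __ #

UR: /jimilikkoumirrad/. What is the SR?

jimilikoumirat

Rule 1 (degemination): /kk/ is a geminate; the first /k/ deletes. /rr/ is a geminate; the first /r/ deletes. /jimilikkoumirrad/ → jimilikoumirad.
Rule 2 (final devoicing): /d/ is a voiced stop in word-final position, so it devoices to [t]. /jimilikoumirad/ → jimilikoumirat.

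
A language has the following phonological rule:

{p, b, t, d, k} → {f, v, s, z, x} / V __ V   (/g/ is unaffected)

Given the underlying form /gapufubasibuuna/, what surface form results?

/p/ is a stop between vowels /a/ and /u/, so it spirantizes to the fricative [f].
/b/ is a stop between vowels /u/ and /a/, so it spirantizes to the fricative [v].
/b/ is a stop between vowels /i/ and /u/, so it spirantizes to the fricative [v].
Surface form: [gafufuvasivuuna].

gafufuvasivuuna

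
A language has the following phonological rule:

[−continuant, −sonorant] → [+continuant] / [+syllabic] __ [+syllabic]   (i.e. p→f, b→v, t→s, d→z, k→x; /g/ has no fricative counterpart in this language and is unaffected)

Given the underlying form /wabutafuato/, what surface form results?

/b/ is a stop between vowels /a/ and /u/, so it spirantizes to the fricative [v].
/t/ is a stop between vowels /u/ and /a/, so it spirantizes to the fricative [s].
/t/ is a stop between vowels /a/ and /o/, so it spirantizes to the fricative [s].
Surface form: [wavusafuaso].

wavusafuaso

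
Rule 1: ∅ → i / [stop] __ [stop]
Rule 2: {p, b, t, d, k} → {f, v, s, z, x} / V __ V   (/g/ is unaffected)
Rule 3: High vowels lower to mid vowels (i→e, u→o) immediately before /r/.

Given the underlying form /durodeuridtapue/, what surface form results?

dorozeorizisafue

Rule 1 (stop-cluster i-epenthesis): /d/ and /t/ form a stop–stop cluster, so [i] is inserted between them. /durodeuridtapue/ → durodeuriditapue.
Rule 2 (intervocalic spirantization): /d/ is a stop between vowels /o/ and /e/, so it spirantizes to the fricative [z]. /d/ is a stop between vowels /i/ and /i/, so it spirantizes to the fricative [z]. /t/ is a stop between vowels /i/ and /a/, so it spirantizes to the fricative [s]. /p/ is a stop between vowels /a/ and /u/, so it spirantizes to the fricative [f]. /durodeuriditapue/ → durozeurizisafue.
Rule 3 (pre-rhotic lowering): /u/ is a high vowel immediately before /r/, so it lowers to [o]. /u/ is a high vowel immediately before /r/, so it lowers to [o]. /durozeurizisafue/ → dorozeorizisafue.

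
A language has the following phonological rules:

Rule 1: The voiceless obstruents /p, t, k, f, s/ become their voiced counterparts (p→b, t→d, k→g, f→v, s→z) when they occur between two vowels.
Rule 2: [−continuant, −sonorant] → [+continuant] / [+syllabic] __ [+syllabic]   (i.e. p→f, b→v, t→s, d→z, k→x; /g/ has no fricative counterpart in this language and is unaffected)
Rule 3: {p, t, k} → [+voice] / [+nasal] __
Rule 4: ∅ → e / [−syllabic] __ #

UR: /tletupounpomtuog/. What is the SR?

tlezuvounbomduoge

Rule 1 (intervocalic voicing): /t/ is a voiceless obstruent between vowels /e/ and /u/, so it voices to [d]. /p/ is a voiceless obstruent between vowels /u/ and /o/, so it voices to [b]. /tletupounpomtuog/ → tledubounpomtuog.
Rule 2 (intervocalic spirantization): /d/ is a stop between vowels /e/ and /u/, so it spirantizes to the fricative [z]. /b/ is a stop between vowels /u/ and /o/, so it spirantizes to the fricative [v]. /tledubounpomtuog/ → tlezuvounpomtuog.
Rule 3 (post-nasal voicing): /p/ is a voiceless stop immediately after the nasal /n/, so it voices to [b]. /t/ is a voiceless stop immediately after the nasal /m/, so it voices to [d]. /tlezuvounpomtuog/ → tlezuvounbomduog.
Rule 4 (final e-epenthesis): the form ends in the consonant /g/, so [e] is inserted word-finally. /tlezuvounbomduog/ → tlezuvounbomduoge.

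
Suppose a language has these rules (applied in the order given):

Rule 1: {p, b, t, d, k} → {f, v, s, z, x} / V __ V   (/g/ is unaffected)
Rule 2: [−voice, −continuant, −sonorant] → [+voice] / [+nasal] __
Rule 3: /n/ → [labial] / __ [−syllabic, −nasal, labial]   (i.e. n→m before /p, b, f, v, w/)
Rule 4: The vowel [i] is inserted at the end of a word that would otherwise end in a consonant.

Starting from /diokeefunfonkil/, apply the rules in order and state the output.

Rule 1 (intervocalic spirantization): /k/ is a stop between vowels /o/ and /e/, so it spirantizes to the fricative [x]. /diokeefunfonkil/ → dioxeefunfonkil.
Rule 2 (post-nasal voicing): /k/ is a voiceless stop immediately after the nasal /n/, so it voices to [g]. /dioxeefunfonkil/ → dioxeefunfongil.
Rule 3 (nasal place assimilation): /n/ precedes the labial consonant /f/, so it assimilates in place to [m]. /dioxeefunfongil/ → dioxeefumfongil.
Rule 4 (final i-epenthesis): the form ends in the consonant /l/, so [i] is inserted word-finally. /dioxeefumfongil/ → dioxeefumfongili.

dioxeefumfongili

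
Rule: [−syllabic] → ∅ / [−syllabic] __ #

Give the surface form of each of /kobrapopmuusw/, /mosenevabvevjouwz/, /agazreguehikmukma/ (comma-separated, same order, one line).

kobrapopmuus, mosenevabvevjouw, agazreguehikmukma

/kobrapopmuusw/: /w/ is the second consonant of a word-final cluster /sw/, so it deletes. → [kobrapopmuus].
/mosenevabvevjouwz/: /z/ is the second consonant of a word-final cluster /wz/, so it deletes. → [mosenevabvevjouw].
/agazreguehikmukma/: the rule's environment is not met; surfaces unchanged as [agazreguehikmukma].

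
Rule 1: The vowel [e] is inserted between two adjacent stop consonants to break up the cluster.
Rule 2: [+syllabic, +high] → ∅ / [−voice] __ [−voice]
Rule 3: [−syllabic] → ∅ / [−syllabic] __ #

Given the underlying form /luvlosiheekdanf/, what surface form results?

Rule 1 (stop-cluster e-epenthesis): /k/ and /d/ form a stop–stop cluster, so [e] is inserted between them. /luvlosiheekdanf/ → luvlosiheekedanf.
Rule 2 (high vowel syncope): /i/ is a high vowel flanked by voiceless consonants /s/ and /h/, so it deletes. /luvlosiheekedanf/ → luvlosheekedanf.
Rule 3 (final cluster simplification): /f/ is the second consonant of a word-final cluster /nf/, so it deletes. /luvlosheekedanf/ → luvlosheekedan.

luvlosheekedan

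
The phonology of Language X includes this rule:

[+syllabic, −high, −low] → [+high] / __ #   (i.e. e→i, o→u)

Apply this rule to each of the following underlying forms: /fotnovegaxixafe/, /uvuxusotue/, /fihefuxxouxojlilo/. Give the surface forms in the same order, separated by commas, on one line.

/fotnovegaxixafe/: /e/ is a mid vowel in word-final position, so it raises to [i]. → [fotnovegaxixafi].
/uvuxusotue/: /e/ is a mid vowel in word-final position, so it raises to [i]. → [uvuxusotui].
/fihefuxxouxojlilo/: /o/ is a mid vowel in word-final position, so it raises to [u]. → [fihefuxxouxojlilu].

fotnovegaxixafi, uvuxusotui, fihefuxxouxojlilu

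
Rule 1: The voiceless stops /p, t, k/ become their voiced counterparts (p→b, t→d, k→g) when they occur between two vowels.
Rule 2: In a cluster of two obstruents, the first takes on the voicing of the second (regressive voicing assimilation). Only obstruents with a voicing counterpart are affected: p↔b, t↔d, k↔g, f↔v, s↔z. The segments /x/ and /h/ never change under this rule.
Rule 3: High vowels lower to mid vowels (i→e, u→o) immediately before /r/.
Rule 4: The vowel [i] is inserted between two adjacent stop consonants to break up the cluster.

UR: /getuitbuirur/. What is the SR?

geduidibueror

Rule 1 (intervocalic voicing): /t/ is a voiceless stop between vowels /e/ and /u/, so it voices to [d]. /getuitbuirur/ → geduitbuirur.
Rule 2 (regressive voicing assimilation): /t/ precedes the voiced obstruent /b/, so it voices to [d] by assimilation. /geduitbuirur/ → geduidbuirur.
Rule 3 (pre-rhotic lowering): /i/ is a high vowel immediately before /r/, so it lowers to [e]. /u/ is a high vowel immediately before /r/, so it lowers to [o]. /geduidbuirur/ → geduidbueror.
Rule 4 (stop-cluster i-epenthesis): /d/ and /b/ form a stop–stop cluster, so [i] is inserted between them. /geduidbueror/ → geduidibueror.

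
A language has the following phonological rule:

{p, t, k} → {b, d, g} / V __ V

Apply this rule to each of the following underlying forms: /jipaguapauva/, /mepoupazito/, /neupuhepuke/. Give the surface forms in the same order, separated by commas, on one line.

jibaguabauva, meboubazido, neubuhebuge

/jipaguapauva/: /p/ is a voiceless stop between vowels /i/ and /a/, so it voices to [b]. /p/ is a voiceless stop between vowels /a/ and /a/, so it voices to [b]. → [jibaguabauva].
/mepoupazito/: /p/ is a voiceless stop between vowels /e/ and /o/, so it voices to [b]. /p/ is a voiceless stop between vowels /u/ and /a/, so it voices to [b]. /t/ is a voiceless stop between vowels /i/ and /o/, so it voices to [d]. → [meboubazido].
/neupuhepuke/: /p/ is a voiceless stop between vowels /u/ and /u/, so it voices to [b]. /p/ is a voiceless stop between vowels /e/ and /u/, so it voices to [b]. /k/ is a voiceless stop between vowels /u/ and /e/, so it voices to [g]. → [neubuhebuge].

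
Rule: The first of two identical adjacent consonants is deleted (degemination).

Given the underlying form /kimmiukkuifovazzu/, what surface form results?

kimiukuifovazu

/mm/ is a geminate; the first /m/ deletes.
/kk/ is a geminate; the first /k/ deletes.
/zz/ is a geminate; the first /z/ deletes.
The other instances of /k/, /m/, /f/, /v/, /z/ do not occur in the required environment and remain unchanged.
Surface form: [kimiukuifovazu].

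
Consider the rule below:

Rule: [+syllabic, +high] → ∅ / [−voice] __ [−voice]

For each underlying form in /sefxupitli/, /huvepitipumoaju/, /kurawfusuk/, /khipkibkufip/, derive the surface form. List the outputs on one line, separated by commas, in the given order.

/sefxupitli/: /u/ is a high vowel flanked by voiceless consonants /x/ and /p/, so it deletes. /i/ is a high vowel flanked by voiceless consonants /p/ and /t/, so it deletes. → [sefxptli].
/huvepitipumoaju/: /i/ is a high vowel flanked by voiceless consonants /p/ and /t/, so it deletes. /i/ is a high vowel flanked by voiceless consonants /t/ and /p/, so it deletes. → [huveptpumoaju].
/kurawfusuk/: /u/ is a high vowel flanked by voiceless consonants /f/ and /s/, so it deletes. /u/ is a high vowel flanked by voiceless consonants /s/ and /k/, so it deletes. → [kurawfsk].
/khipkibkufip/: /i/ is a high vowel flanked by voiceless consonants /h/ and /p/, so it deletes. /u/ is a high vowel flanked by voiceless consonants /k/ and /f/, so it deletes. /i/ is a high vowel flanked by voiceless consonants /f/ and /p/, so it deletes. → [khpkibkfp].

sefxptli, huveptpumoaju, kurawfsk, khpkibkfp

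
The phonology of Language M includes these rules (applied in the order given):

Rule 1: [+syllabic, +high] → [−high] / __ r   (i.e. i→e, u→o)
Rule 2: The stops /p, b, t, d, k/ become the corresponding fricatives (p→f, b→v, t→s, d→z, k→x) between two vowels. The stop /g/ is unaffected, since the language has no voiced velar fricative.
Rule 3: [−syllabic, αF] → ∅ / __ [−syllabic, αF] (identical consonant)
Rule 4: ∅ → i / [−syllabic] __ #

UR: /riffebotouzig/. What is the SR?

Rule 1 (pre-rhotic lowering): no segment meets the environment; /riffebotouzig/ is unchanged.
Rule 2 (intervocalic spirantization): /b/ is a stop between vowels /e/ and /o/, so it spirantizes to the fricative [v]. /t/ is a stop between vowels /o/ and /o/, so it spirantizes to the fricative [s]. /riffebotouzig/ → riffevosouzig.
Rule 3 (degemination): /ff/ is a geminate; the first /f/ deletes. /riffevosouzig/ → rifevosouzig.
Rule 4 (final i-epenthesis): the form ends in the consonant /g/, so [i] is inserted word-finally. /rifevosouzig/ → rifevosouzigi.

rifevosouzigi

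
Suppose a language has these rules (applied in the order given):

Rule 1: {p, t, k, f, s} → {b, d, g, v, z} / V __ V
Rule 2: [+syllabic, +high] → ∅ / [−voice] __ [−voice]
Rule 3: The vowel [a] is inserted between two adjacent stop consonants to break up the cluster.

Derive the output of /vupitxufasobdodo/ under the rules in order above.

Rule 1 (intervocalic voicing): /p/ is a voiceless obstruent between vowels /u/ and /i/, so it voices to [b]. /f/ is a voiceless obstruent between vowels /u/ and /a/, so it voices to [v]. /s/ is a voiceless obstruent between vowels /a/ and /o/, so it voices to [z]. /vupitxufasobdodo/ → vubitxuvazobdodo.
Rule 2 (high vowel syncope): no segment meets the environment; /vubitxuvazobdodo/ is unchanged.
Rule 3 (stop-cluster a-epenthesis): /b/ and /d/ form a stop–stop cluster, so [a] is inserted between them. /vubitxuvazobdodo/ → vubitxuvazobadodo.

vubitxuvazobadodo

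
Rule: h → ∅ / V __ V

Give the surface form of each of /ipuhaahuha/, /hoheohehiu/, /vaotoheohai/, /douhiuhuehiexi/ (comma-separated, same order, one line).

/ipuhaahuha/: /h/ occurs between vowels /u/ and /a/, so it deletes. /h/ occurs between vowels /a/ and /u/, so it deletes. /h/ occurs between vowels /u/ and /a/, so it deletes. → [ipuaaua].
/hoheohehiu/: /h/ occurs between vowels /o/ and /e/, so it deletes. /h/ occurs between vowels /o/ and /e/, so it deletes. /h/ occurs between vowels /e/ and /i/, so it deletes. → [hoeoeiu].
/vaotoheohai/: /h/ occurs between vowels /o/ and /e/, so it deletes. /h/ occurs between vowels /o/ and /a/, so it deletes. → [vaotoeoai].
/douhiuhuehiexi/: /h/ occurs between vowels /u/ and /i/, so it deletes. /h/ occurs between vowels /u/ and /u/, so it deletes. /h/ occurs between vowels /e/ and /i/, so it deletes. → [douiuueiexi].

ipuaaua, hoeoeiu, vaotoeoai, douiuueiexi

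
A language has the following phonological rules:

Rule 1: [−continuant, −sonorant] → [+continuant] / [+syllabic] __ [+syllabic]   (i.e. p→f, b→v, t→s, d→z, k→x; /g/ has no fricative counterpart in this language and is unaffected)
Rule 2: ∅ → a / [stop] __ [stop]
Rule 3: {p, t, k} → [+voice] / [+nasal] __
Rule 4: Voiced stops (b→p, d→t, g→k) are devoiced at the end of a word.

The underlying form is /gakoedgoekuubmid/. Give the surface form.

Rule 1 (intervocalic spirantization): /k/ is a stop between vowels /a/ and /o/, so it spirantizes to the fricative [x]. /k/ is a stop between vowels /e/ and /u/, so it spirantizes to the fricative [x]. /gakoedgoekuubmid/ → gaxoedgoexuubmid.
Rule 2 (stop-cluster a-epenthesis): /d/ and /g/ form a stop–stop cluster, so [a] is inserted between them. /gaxoedgoexuubmid/ → gaxoedagoexuubmid.
Rule 3 (post-nasal voicing): no segment meets the environment; /gaxoedagoexuubmid/ is unchanged.
Rule 4 (final devoicing): /d/ is a voiced stop in word-final position, so it devoices to [t]. /gaxoedagoexuubmid/ → gaxoedagoexuubmit.

gaxoedagoexuubmit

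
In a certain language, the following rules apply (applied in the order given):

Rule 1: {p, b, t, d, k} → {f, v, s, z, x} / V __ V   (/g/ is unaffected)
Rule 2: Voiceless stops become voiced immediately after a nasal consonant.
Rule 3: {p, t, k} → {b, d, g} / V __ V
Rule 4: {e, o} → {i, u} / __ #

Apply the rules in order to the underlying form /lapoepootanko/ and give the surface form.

lafoefoosangu

Rule 1 (intervocalic spirantization): /p/ is a stop between vowels /a/ and /o/, so it spirantizes to the fricative [f]. /p/ is a stop between vowels /e/ and /o/, so it spirantizes to the fricative [f]. /t/ is a stop between vowels /o/ and /a/, so it spirantizes to the fricative [s]. /lapoepootanko/ → lafoefoosanko.
Rule 2 (post-nasal voicing): /k/ is a voiceless stop immediately after the nasal /n/, so it voices to [g]. /lafoefoosanko/ → lafoefoosango.
Rule 3 (intervocalic voicing): no segment meets the environment; /lafoefoosango/ is unchanged.
Rule 4 (final vowel raising): /o/ is a mid vowel in word-final position, so it raises to [u]. /lafoefoosango/ → lafoefoosangu.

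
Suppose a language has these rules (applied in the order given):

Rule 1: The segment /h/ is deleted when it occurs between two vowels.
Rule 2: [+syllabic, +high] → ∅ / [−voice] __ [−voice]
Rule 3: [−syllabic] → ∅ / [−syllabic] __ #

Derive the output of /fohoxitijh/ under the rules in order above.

Rule 1 (intervocalic h-deletion): /h/ occurs between vowels /o/ and /o/, so it deletes. /fohoxitijh/ → fooxitijh.
Rule 2 (high vowel syncope): /i/ is a high vowel flanked by voiceless consonants /x/ and /t/, so it deletes. /fooxitijh/ → fooxtijh.
Rule 3 (final cluster simplification): /h/ is the second consonant of a word-final cluster /jh/, so it deletes. /fooxtijh/ → fooxtij.

fooxtij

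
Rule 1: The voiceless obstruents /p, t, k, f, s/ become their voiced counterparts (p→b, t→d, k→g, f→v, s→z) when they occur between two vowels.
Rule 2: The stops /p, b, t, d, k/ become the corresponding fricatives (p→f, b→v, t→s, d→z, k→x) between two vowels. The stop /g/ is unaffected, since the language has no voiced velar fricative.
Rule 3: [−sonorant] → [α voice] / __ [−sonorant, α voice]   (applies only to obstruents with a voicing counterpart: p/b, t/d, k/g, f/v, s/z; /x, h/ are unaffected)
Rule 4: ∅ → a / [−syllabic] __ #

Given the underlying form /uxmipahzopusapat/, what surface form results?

Rule 1 (intervocalic voicing): /p/ is a voiceless obstruent between vowels /i/ and /a/, so it voices to [b]. /p/ is a voiceless obstruent between vowels /o/ and /u/, so it voices to [b]. /s/ is a voiceless obstruent between vowels /u/ and /a/, so it voices to [z]. /p/ is a voiceless obstruent between vowels /a/ and /a/, so it voices to [b]. /uxmipahzopusapat/ → uxmibahzobuzabat.
Rule 2 (intervocalic spirantization): /b/ is a stop between vowels /i/ and /a/, so it spirantizes to the fricative [v]. /b/ is a stop between vowels /o/ and /u/, so it spirantizes to the fricative [v]. /b/ is a stop between vowels /a/ and /a/, so it spirantizes to the fricative [v]. /uxmibahzobuzabat/ → uxmivahzovuzavat.
Rule 3 (regressive voicing assimilation): no segment meets the environment; /uxmivahzovuzavat/ is unchanged.
Rule 4 (final a-epenthesis): the form ends in the consonant /t/, so [a] is inserted word-finally. /uxmivahzovuzavat/ → uxmivahzovuzavata.

uxmivahzovuzavata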